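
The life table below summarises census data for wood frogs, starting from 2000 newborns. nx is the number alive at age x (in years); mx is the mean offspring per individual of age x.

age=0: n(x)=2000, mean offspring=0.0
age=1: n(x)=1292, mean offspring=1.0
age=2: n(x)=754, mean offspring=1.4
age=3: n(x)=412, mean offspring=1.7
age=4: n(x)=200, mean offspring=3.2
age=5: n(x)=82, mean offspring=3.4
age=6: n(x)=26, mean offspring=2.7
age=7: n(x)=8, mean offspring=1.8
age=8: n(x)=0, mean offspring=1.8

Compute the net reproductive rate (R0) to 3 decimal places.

lx = nx/n0 = nx/2000: 1, 0.646, 0.377, 0.206, 0.1, 0.041, 0.013, 0.004, 0
lx·mx by age: 0, 0.646, 0.5278, 0.3502, 0.32, 0.1394, 0.0351, 0.0072, 0
R0 = Σ lx·mx = 2.0257 → 2.026

2.026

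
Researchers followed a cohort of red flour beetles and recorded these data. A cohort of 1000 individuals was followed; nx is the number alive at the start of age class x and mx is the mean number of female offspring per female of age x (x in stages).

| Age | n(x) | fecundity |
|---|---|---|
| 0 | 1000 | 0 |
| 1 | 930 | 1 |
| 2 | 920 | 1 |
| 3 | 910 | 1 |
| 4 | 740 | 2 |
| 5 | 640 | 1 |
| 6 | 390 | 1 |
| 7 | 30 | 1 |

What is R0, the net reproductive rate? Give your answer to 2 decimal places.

lx = nx/n0 = nx/1000: 1, 0.93, 0.92, 0.91, 0.74, 0.64, 0.39, 0.03
lx·mx by age: 0, 0.93, 0.92, 0.91, 1.48, 0.64, 0.39, 0.03
R0 = Σ lx·mx = 5.3 → 5.30

5.30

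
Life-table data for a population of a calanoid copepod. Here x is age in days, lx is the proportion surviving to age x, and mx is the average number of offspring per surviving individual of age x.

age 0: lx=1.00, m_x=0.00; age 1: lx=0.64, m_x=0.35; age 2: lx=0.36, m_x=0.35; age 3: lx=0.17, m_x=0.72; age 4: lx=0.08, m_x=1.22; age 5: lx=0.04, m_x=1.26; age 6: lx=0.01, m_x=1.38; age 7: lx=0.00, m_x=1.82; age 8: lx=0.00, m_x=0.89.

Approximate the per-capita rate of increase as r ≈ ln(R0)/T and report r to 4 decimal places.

-0.1841

R0 = Σ lx·mx = 0 + 0.224 + 0.126 + 0.1224 + 0.0976 + 0.0504 + 0.0138 + 0 + 0 = 0.6342
Σ x·lx·mx = 1.5684; T = 1.5684/0.6342 = 2.47304…
r ≈ ln(R0)/T = ln(0.6342)/2.47304… = -0.184142… → -0.1841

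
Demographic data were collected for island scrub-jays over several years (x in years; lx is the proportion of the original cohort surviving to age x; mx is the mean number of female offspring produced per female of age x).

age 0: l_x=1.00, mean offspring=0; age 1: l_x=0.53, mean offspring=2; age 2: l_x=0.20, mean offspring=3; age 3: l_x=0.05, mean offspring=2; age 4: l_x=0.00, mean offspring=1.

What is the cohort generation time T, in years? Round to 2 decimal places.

1.45

lx·mx: 0, 1.06, 0.6, 0.1, 0 → R0 = 1.76
x·lx·mx: 0, 1.06, 1.2, 0.3, 0 → Σ = 2.56
T = 2.56 / 1.76 = 1.454545… → 1.45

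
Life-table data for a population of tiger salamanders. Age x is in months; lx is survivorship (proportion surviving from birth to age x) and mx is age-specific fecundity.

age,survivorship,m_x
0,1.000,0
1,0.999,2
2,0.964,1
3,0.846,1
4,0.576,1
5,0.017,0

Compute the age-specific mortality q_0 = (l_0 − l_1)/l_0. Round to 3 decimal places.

q_0 = (l_0 − l_1) / l_0 = (1 − 0.999) / 1
     = 0.001 / 1 = 0.001 → 0.001

0.001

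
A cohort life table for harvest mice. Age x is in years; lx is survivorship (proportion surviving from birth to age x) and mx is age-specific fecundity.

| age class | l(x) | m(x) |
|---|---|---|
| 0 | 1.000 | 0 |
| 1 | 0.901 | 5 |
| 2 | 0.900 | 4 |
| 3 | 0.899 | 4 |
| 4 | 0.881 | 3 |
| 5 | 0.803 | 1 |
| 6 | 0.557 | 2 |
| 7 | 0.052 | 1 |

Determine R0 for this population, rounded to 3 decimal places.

16.313

lx·mx by age: 0, 4.505, 3.6, 3.596, 2.643, 0.803, 1.114, 0.052
R0 = Σ lx·mx = 16.313 → 16.313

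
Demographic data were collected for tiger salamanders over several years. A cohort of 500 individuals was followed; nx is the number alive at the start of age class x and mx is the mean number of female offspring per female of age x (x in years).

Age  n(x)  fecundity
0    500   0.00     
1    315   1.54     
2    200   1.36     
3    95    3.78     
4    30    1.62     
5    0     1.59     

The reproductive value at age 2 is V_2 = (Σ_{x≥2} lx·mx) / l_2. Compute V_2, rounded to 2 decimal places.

3.40

lx = nx/n0 = nx/500: 1, 0.63, 0.4, 0.19, 0.06, 0
lx·mx for x ≥ 2: 0.544, 0.7182, 0.0972, 0 → sum = 1.3594
V_2 = 1.3594 / l_2 = 1.3594 / 0.4 = 3.3985 → 3.40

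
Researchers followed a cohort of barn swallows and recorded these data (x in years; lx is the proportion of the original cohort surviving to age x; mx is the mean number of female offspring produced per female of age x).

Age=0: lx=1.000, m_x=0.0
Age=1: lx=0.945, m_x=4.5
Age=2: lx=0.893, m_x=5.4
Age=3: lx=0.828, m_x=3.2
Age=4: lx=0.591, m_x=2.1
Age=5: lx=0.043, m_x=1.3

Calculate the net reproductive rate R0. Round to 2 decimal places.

13.02

lx·mx by age: 0, 4.2525, 4.8222, 2.6496, 1.2411, 0.0559
R0 = Σ lx·mx = 13.0213 → 13.02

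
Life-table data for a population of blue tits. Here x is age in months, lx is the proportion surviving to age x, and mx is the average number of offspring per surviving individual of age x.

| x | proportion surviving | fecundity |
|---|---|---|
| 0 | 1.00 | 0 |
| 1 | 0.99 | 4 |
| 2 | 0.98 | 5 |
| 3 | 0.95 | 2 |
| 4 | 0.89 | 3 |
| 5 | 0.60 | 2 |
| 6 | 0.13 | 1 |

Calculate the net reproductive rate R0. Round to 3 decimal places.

14.760

lx·mx by age: 0, 3.96, 4.9, 1.9, 2.67, 1.2, 0.13
R0 = Σ lx·mx = 14.76 → 14.760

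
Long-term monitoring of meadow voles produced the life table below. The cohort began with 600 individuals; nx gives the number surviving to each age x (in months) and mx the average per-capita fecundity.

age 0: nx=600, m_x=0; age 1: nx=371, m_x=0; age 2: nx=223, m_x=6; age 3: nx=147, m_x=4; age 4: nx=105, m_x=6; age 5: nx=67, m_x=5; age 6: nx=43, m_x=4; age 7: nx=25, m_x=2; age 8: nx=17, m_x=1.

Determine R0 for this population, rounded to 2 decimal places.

lx = nx/n0 = nx/600: 1, 0.61833…, 0.37167…, 0.245, 0.175, 0.11167…, 0.07167…, 0.04167…, 0.02833…
lx·mx by age: 0, 0, 2.23…, 0.98, 1.05, 0.558333…, 0.286667…, 0.083333…, 0.028333…
R0 = Σ lx·mx = 5.216667… → 5.22

5.22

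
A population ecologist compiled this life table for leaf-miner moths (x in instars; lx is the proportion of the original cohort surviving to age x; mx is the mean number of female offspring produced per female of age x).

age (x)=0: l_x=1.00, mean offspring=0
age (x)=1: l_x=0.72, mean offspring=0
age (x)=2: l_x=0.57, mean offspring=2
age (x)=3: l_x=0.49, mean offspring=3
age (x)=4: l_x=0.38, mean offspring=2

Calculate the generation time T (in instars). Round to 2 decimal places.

lx·mx: 0, 0, 1.14, 1.47, 0.76 → R0 = 3.37
x·lx·mx: 0, 0, 2.28, 4.41, 3.04 → Σ = 9.73
T = 9.73 / 3.37 = 2.88724… → 2.89

2.89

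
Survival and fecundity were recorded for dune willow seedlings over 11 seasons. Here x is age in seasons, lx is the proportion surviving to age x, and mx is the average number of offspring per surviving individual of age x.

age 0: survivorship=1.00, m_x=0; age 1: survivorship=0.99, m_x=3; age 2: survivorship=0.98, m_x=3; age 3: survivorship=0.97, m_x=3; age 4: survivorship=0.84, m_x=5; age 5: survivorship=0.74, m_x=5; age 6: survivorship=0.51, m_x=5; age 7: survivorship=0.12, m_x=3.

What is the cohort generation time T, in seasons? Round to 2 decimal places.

3.60

lx·mx: 0, 2.97, 2.94, 2.91, 4.2, 3.7, 2.55, 0.36 → R0 = 19.63
x·lx·mx: 0, 2.97, 5.88, 8.73, 16.8, 18.5, 15.3, 2.52 → Σ = 70.7
T = 70.7 / 19.63 = 3.60163… → 3.60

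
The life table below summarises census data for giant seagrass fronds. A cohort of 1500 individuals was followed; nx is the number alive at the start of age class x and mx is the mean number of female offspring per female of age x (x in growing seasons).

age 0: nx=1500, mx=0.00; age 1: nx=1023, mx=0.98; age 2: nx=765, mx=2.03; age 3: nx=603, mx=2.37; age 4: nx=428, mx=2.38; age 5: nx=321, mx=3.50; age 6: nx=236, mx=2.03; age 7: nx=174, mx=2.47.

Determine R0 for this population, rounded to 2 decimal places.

lx = nx/n0 = nx/1500: 1, 0.682, 0.51, 0.402, 0.28533…, 0.214, 0.15733…, 0.116
lx·mx by age: 0, 0.66836, 1.0353, 0.95274, 0.679093…, 0.749, 0.319387…, 0.28652
R0 = Σ lx·mx = 4.6904… → 4.69

4.69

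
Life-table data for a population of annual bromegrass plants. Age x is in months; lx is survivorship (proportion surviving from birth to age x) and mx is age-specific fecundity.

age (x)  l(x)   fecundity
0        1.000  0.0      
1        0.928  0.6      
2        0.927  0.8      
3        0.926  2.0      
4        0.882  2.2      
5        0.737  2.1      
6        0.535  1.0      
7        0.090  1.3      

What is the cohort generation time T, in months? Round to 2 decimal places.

3.72

lx·mx: 0, 0.5568, 0.7416, 1.852, 1.9404, 1.5477, 0.535, 0.117 → R0 = 7.2905
x·lx·mx: 0, 0.5568, 1.4832, 5.556, 7.7616, 7.7385, 3.21, 0.819 → Σ = 27.1251
T = 27.1251 / 7.2905 = 3.720609… → 3.72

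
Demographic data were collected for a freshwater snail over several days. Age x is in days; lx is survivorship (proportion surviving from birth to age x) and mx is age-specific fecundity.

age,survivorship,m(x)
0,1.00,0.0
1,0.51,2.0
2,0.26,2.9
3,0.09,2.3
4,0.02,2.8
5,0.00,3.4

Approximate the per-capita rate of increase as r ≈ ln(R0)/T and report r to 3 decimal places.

R0 = Σ lx·mx = 0 + 1.02 + 0.754 + 0.207 + 0.056 + 0 = 2.037
Σ x·lx·mx = 3.373; T = 3.373/2.037 = 1.65587…
r ≈ ln(R0)/T = ln(2.037)/1.65587… = 0.42967… → 0.430

0.430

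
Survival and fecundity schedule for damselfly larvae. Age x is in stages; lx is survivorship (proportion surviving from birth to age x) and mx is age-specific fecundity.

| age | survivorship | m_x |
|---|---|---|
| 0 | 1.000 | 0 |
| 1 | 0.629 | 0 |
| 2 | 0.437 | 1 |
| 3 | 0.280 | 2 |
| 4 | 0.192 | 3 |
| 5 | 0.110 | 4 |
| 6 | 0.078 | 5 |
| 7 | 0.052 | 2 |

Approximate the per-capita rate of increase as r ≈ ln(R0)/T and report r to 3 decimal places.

0.228

R0 = Σ lx·mx = 0 + 0 + 0.437 + 0.56 + 0.576 + 0.44 + 0.39 + 0.104 = 2.507
Σ x·lx·mx = 10.126; T = 10.126/2.507 = 4.03909…
r ≈ ln(R0)/T = ln(2.507)/4.03909… = 0.22755… → 0.228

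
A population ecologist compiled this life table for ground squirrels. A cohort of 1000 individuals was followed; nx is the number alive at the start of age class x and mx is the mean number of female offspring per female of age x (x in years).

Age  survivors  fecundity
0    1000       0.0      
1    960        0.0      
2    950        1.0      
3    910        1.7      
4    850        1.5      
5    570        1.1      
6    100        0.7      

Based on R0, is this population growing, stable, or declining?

lx = nx/n0 = nx/1000: 1, 0.96, 0.95, 0.91, 0.85, 0.57, 0.1
R0 = Σ lx·mx = 0 + 0 + 0.95 + 1.547 + 1.275 + 0.627 + 0.07 = 4.469
R0 > 1, so the population is growing.

growing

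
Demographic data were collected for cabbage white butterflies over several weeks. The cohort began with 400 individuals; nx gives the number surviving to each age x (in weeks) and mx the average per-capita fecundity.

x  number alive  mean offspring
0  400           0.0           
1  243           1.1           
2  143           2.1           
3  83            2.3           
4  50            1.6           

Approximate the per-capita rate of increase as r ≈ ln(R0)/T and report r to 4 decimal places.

0.3525

lx = nx/n0 = nx/400: 1, 0.6075, 0.3575, 0.2075, 0.125
R0 = Σ lx·mx = 0 + 0.66825 + 0.75075 + 0.47725 + 0.2 = 2.09625
Σ x·lx·mx = 4.4015; T = 4.4015/2.09625 = 2.0997…
r ≈ ln(R0)/T = ln(2.09625)/2.0997… = 0.352502… → 0.3525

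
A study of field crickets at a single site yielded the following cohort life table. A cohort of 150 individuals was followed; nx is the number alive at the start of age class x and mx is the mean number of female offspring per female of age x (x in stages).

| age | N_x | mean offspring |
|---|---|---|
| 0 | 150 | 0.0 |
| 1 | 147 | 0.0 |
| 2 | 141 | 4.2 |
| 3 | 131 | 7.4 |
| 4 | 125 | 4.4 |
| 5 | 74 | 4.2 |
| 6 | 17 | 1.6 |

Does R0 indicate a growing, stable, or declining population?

lx = nx/n0 = nx/150: 1, 0.98, 0.94, 0.87333…, 0.83333…, 0.49333…, 0.11333…
R0 = Σ lx·mx = 0 + 0 + 3.948 + 6.462667… + 3.666667… + 2.072… + 0.181333… = 16.330667…
R0 > 1, so the population is growing.

growing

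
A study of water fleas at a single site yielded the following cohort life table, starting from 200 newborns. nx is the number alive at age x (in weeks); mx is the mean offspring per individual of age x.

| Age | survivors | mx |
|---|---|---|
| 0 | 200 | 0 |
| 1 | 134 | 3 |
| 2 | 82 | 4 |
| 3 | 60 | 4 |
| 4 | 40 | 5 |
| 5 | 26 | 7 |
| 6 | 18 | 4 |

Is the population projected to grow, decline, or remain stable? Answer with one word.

lx = nx/n0 = nx/200: 1, 0.67, 0.41, 0.3, 0.2, 0.13, 0.09
R0 = Σ lx·mx = 0 + 2.01 + 1.64 + 1.2 + 1 + 0.91 + 0.36 = 7.12
R0 > 1, so the population is growing.

growing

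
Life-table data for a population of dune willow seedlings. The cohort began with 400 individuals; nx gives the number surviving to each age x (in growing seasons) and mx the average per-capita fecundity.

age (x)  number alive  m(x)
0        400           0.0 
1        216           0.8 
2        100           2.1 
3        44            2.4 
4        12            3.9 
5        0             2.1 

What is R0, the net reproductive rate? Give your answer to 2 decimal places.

1.34

lx = nx/n0 = nx/400: 1, 0.54, 0.25, 0.11, 0.03, 0
lx·mx by age: 0, 0.432, 0.525, 0.264, 0.117, 0
R0 = Σ lx·mx = 1.338 → 1.34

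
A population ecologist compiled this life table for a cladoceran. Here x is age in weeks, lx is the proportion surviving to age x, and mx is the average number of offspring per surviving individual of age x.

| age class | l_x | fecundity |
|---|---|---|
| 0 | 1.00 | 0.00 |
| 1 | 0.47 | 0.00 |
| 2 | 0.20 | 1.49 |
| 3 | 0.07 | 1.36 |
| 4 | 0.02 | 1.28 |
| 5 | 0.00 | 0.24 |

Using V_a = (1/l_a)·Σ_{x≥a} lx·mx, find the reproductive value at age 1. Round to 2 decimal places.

0.89

lx·mx for x ≥ 1: 0, 0.298, 0.0952, 0.0256, 0 → sum = 0.4188
V_1 = 0.4188 / l_1 = 0.4188 / 0.47 = 0.891064… → 0.89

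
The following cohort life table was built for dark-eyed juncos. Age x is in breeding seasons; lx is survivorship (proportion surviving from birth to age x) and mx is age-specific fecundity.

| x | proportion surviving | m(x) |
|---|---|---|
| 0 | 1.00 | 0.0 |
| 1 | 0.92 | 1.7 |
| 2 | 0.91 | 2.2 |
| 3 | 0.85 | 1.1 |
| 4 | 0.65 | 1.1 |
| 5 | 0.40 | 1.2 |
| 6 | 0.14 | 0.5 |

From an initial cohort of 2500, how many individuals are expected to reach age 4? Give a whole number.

Expected survivors = N0 · l_4 = 2500 × 0.65 = 1625 → 1625

1625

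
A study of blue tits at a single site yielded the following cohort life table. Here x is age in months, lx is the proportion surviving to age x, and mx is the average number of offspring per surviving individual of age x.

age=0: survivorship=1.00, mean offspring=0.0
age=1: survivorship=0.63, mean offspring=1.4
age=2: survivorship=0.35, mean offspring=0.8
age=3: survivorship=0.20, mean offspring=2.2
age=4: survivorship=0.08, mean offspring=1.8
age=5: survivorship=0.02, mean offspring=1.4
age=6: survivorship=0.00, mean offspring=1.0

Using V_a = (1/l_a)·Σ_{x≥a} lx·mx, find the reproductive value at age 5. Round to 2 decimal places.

1.40

lx·mx for x ≥ 5: 0.028, 0 → sum = 0.028
V_5 = 0.028 / l_5 = 0.028 / 0.02 = 1.4 → 1.40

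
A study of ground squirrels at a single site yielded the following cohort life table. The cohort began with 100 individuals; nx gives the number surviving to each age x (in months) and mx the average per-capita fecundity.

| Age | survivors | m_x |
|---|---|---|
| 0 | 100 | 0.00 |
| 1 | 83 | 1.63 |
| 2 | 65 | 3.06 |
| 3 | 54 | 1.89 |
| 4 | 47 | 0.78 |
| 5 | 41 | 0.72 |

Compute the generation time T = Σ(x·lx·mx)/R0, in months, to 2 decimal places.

lx = nx/n0 = nx/100: 1, 0.83, 0.65, 0.54, 0.47, 0.41
lx·mx: 0, 1.3529, 1.989, 1.0206, 0.3666, 0.2952 → R0 = 5.0243
x·lx·mx: 0, 1.3529, 3.978, 3.0618, 1.4664, 1.476 → Σ = 11.3351
T = 11.3351 / 5.0243 = 2.256056… → 2.26

2.26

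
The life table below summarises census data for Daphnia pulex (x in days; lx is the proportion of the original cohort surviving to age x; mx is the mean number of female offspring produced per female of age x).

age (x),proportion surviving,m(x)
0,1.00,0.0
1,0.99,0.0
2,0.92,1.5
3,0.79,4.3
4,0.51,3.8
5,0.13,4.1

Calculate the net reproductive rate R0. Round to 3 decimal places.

lx·mx by age: 0, 0, 1.38, 3.397, 1.938, 0.533
R0 = Σ lx·mx = 7.248 → 7.248

7.248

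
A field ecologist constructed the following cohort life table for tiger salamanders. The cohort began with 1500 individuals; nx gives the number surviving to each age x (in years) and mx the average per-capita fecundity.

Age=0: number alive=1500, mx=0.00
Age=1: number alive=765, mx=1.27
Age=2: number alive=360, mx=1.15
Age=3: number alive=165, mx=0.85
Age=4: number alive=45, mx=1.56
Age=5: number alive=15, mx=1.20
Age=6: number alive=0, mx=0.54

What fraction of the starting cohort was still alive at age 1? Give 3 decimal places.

0.510

l_1 = n_1/n_0 = 765/1500 = 0.51 → 0.510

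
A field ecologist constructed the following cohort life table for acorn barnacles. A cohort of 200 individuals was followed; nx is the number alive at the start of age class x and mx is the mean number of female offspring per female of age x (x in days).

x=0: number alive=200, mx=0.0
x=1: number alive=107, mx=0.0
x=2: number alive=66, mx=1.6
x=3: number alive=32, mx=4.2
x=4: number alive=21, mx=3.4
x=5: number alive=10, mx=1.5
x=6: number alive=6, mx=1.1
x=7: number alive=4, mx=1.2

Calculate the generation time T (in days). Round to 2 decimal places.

lx = nx/n0 = nx/200: 1, 0.535, 0.33, 0.16, 0.105, 0.05, 0.03, 0.02
lx·mx: 0, 0, 0.528, 0.672, 0.357, 0.075, 0.033, 0.024 → R0 = 1.689
x·lx·mx: 0, 0, 1.056, 2.016, 1.428, 0.375, 0.198, 0.168 → Σ = 5.241
T = 5.241 / 1.689 = 3.10302… → 3.10

3.10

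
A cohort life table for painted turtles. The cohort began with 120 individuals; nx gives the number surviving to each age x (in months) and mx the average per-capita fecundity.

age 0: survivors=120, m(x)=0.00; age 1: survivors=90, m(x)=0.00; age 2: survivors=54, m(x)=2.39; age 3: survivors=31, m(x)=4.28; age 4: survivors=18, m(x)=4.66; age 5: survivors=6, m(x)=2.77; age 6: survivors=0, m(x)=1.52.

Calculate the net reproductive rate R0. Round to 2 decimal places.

3.02

lx = nx/n0 = nx/120: 1, 0.75, 0.45, 0.25833…, 0.15, 0.05, 0
lx·mx by age: 0, 0, 1.0755, 1.105667…, 0.699, 0.1385, 0
R0 = Σ lx·mx = 3.018667… → 3.02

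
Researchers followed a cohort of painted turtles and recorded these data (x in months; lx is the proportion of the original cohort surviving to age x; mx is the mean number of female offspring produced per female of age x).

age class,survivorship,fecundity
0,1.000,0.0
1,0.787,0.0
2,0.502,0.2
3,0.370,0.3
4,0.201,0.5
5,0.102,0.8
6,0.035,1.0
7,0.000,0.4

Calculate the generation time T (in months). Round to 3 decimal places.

lx·mx: 0, 0, 0.1004, 0.111, 0.1005, 0.0816, 0.035, 0 → R0 = 0.4285
x·lx·mx: 0, 0, 0.2008, 0.333, 0.402, 0.408, 0.21, 0 → Σ = 1.5538
T = 1.5538 / 0.4285 = 3.626138… → 3.626

3.626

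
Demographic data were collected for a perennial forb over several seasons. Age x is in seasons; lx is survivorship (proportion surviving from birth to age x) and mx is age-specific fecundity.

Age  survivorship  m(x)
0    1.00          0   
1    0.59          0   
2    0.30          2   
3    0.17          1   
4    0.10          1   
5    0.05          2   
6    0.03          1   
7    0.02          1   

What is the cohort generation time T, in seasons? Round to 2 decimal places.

2.87

lx·mx: 0, 0, 0.6, 0.17, 0.1, 0.1, 0.03, 0.02 → R0 = 1.02
x·lx·mx: 0, 0, 1.2, 0.51, 0.4, 0.5, 0.18, 0.14 → Σ = 2.93
T = 2.93 / 1.02 = 2.872549… → 2.87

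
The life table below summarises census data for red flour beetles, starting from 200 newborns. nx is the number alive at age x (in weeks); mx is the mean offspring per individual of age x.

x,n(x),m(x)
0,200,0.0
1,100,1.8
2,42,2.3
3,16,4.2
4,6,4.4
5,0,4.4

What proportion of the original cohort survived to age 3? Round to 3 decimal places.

0.080

l_3 = n_3/n_0 = 16/200 = 0.08 → 0.080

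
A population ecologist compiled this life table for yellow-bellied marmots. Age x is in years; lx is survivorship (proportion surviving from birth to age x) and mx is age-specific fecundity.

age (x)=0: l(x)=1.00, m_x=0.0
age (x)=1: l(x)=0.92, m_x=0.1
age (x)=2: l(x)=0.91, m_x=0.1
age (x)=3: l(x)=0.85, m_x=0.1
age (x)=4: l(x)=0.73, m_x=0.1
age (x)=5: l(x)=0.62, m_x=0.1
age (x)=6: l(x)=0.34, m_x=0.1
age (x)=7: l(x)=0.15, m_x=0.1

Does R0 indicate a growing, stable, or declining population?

declining

R0 = Σ lx·mx = 0 + 0.092 + 0.091 + 0.085 + 0.073 + 0.062 + 0.034 + 0.015 = 0.452
R0 < 1, so the population is declining.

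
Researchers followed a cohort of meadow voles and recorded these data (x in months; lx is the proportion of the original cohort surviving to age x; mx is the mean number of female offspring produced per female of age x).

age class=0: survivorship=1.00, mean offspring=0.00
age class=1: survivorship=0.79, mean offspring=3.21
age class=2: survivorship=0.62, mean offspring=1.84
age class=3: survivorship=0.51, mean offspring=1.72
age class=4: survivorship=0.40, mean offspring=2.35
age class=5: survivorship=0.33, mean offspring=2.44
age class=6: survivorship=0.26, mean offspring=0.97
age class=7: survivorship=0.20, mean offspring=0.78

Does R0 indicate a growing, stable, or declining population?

growing

R0 = Σ lx·mx = 0 + 2.5359 + 1.1408 + 0.8772 + 0.94 + 0.8052 + 0.2522 + 0.156 = 6.7073
R0 > 1, so the population is growing.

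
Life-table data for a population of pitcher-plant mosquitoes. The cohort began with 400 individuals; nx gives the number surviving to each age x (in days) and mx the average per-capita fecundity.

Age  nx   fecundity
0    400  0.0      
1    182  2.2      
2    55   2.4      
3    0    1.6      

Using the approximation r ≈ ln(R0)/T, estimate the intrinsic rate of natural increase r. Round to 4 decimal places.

0.2291

lx = nx/n0 = nx/400: 1, 0.455, 0.1375, 0
R0 = Σ lx·mx = 0 + 1.001 + 0.33 + 0 = 1.331
Σ x·lx·mx = 1.661; T = 1.661/1.331 = 1.24793…
r ≈ ln(R0)/T = ln(1.331)/1.24793… = 0.229123… → 0.2291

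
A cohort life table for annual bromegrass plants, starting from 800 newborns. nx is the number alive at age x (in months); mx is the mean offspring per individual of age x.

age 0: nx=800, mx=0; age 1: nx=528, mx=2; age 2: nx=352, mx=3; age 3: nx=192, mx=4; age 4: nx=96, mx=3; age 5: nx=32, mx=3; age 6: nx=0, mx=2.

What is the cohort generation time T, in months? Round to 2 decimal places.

2.18

lx = nx/n0 = nx/800: 1, 0.66, 0.44, 0.24, 0.12, 0.04, 0
lx·mx: 0, 1.32, 1.32, 0.96, 0.36, 0.12, 0 → R0 = 4.08
x·lx·mx: 0, 1.32, 2.64, 2.88, 1.44, 0.6, 0 → Σ = 8.88
T = 8.88 / 4.08 = 2.176471… → 2.18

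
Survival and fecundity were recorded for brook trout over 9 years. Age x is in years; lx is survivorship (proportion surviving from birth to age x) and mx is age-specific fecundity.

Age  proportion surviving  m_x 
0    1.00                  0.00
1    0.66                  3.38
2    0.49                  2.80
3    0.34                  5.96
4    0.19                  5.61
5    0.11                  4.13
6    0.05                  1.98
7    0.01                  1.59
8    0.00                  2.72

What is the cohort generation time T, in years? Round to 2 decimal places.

2.52

lx·mx: 0, 2.2308, 1.372, 2.0264, 1.0659, 0.4543, 0.099, 0.0159, 0 → R0 = 7.2643
x·lx·mx: 0, 2.2308, 2.744, 6.0792, 4.2636, 2.2715, 0.594, 0.1113, 0 → Σ = 18.2944
T = 18.2944 / 7.2643 = 2.518398… → 2.52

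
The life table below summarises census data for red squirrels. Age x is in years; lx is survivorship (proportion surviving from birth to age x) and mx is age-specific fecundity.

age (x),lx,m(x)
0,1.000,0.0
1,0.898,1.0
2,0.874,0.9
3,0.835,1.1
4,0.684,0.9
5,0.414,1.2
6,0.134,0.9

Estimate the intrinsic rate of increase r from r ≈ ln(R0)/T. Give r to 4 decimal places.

R0 = Σ lx·mx = 0 + 0.898 + 0.7866 + 0.9185 + 0.6156 + 0.4968 + 0.1206 = 3.8361
Σ x·lx·mx = 10.8967; T = 10.8967/3.8361 = 2.84057…
r ≈ ln(R0)/T = ln(3.8361)/2.84057… = 0.473306… → 0.4733

0.4733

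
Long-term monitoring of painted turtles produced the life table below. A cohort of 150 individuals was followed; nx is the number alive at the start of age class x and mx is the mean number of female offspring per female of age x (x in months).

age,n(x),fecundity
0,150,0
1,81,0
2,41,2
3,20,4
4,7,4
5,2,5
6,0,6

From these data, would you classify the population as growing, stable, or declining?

lx = nx/n0 = nx/150: 1, 0.54, 0.27333…, 0.13333…, 0.04667…, 0.01333…, 0
R0 = Σ lx·mx = 0 + 0 + 0.546667… + 0.533333… + 0.186667… + 0.066667… + 0 = 1.333333…
R0 > 1, so the population is growing.

growing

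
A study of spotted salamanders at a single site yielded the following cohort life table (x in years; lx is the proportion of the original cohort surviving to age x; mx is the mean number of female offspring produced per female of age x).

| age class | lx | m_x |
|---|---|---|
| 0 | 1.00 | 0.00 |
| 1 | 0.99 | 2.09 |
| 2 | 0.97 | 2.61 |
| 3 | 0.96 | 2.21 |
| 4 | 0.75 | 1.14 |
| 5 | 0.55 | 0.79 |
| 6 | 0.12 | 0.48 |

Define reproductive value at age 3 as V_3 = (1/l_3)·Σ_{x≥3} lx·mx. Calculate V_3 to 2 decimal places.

lx·mx for x ≥ 3: 2.1216, 0.855, 0.4345, 0.0576 → sum = 3.4687
V_3 = 3.4687 / l_3 = 3.4687 / 0.96 = 3.613229… → 3.61

3.61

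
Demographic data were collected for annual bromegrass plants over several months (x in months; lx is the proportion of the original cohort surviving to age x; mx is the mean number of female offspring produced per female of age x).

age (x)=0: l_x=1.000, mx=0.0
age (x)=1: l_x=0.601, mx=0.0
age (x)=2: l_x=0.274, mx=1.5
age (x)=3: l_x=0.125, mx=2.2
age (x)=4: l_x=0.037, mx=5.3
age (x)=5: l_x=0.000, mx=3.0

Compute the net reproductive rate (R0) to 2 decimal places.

0.88

lx·mx by age: 0, 0, 0.411, 0.275, 0.1961, 0
R0 = Σ lx·mx = 0.8821 → 0.88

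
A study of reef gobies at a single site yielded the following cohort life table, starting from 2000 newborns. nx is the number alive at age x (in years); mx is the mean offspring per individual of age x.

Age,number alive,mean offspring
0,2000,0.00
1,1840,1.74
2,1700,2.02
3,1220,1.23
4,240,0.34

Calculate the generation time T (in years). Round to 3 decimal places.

1.813

lx = nx/n0 = nx/2000: 1, 0.92, 0.85, 0.61, 0.12
lx·mx: 0, 1.6008, 1.717, 0.7503, 0.0408 → R0 = 4.1089
x·lx·mx: 0, 1.6008, 3.434, 2.2509, 0.1632 → Σ = 7.4489
T = 7.4489 / 4.1089 = 1.81287… → 1.813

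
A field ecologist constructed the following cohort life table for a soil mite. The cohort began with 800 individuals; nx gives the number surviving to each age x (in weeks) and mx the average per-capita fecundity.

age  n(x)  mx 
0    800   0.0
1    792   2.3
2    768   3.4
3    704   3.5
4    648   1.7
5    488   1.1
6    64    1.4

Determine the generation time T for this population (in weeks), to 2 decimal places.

2.56

lx = nx/n0 = nx/800: 1, 0.99, 0.96, 0.88, 0.81, 0.61, 0.08
lx·mx: 0, 2.277, 3.264, 3.08, 1.377, 0.671, 0.112 → R0 = 10.781
x·lx·mx: 0, 2.277, 6.528, 9.24, 5.508, 3.355, 0.672 → Σ = 27.58
T = 27.58 / 10.781 = 2.558204… → 2.56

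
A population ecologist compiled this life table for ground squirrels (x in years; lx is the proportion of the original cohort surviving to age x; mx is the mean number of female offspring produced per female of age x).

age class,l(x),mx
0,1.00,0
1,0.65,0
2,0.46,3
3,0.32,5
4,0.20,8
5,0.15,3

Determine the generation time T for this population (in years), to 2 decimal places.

lx·mx: 0, 0, 1.38, 1.6, 1.6, 0.45 → R0 = 5.03
x·lx·mx: 0, 0, 2.76, 4.8, 6.4, 2.25 → Σ = 16.21
T = 16.21 / 5.03 = 3.222664… → 3.22

3.22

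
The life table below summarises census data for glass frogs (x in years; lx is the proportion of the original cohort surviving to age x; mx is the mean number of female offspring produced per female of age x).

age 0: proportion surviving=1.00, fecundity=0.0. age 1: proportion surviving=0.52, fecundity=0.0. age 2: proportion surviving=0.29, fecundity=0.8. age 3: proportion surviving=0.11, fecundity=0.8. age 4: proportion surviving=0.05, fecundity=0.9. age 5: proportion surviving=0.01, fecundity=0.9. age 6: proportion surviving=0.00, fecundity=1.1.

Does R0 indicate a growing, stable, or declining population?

R0 = Σ lx·mx = 0 + 0 + 0.232 + 0.088 + 0.045 + 0.009 + 0 = 0.374
R0 < 1, so the population is declining.

declining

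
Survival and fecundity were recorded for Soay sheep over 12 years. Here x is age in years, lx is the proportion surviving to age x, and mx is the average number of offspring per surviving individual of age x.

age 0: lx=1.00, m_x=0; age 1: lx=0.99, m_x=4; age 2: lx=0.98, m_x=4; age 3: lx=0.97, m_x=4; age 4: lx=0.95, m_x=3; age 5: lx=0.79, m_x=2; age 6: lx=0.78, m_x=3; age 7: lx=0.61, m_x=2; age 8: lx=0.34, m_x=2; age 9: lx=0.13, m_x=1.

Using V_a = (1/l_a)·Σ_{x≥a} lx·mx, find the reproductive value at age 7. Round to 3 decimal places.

3.328

lx·mx for x ≥ 7: 1.22, 0.68, 0.13 → sum = 2.03
V_7 = 2.03 / l_7 = 2.03 / 0.61 = 3.327869… → 3.328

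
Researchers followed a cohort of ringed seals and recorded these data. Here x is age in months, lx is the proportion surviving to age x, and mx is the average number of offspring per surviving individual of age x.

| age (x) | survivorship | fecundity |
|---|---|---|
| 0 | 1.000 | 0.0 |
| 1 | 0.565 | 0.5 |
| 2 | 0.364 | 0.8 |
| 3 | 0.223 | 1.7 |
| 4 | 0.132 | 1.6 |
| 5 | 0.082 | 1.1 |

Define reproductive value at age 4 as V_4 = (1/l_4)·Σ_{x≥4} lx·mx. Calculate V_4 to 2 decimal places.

lx·mx for x ≥ 4: 0.2112, 0.0902 → sum = 0.3014
V_4 = 0.3014 / l_4 = 0.3014 / 0.132 = 2.283333… → 2.28

2.28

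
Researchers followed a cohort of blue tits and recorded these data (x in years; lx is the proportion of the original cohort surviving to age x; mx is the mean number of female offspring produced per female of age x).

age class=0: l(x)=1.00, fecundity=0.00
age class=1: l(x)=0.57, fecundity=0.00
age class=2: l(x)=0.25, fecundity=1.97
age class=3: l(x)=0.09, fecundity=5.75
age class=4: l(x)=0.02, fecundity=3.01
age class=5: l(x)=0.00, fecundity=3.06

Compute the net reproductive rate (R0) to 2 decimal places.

lx·mx by age: 0, 0, 0.4925, 0.5175, 0.0602, 0
R0 = Σ lx·mx = 1.0702 → 1.07

1.07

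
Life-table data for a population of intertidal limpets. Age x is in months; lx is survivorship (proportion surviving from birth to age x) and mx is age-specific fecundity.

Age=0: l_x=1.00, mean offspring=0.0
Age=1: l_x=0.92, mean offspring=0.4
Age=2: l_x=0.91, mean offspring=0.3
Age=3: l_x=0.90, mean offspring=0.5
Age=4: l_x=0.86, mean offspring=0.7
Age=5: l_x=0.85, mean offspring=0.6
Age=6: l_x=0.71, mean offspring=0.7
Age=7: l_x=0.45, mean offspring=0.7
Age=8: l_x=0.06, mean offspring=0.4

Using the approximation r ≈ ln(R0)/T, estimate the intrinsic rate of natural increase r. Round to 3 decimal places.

0.268

R0 = Σ lx·mx = 0 + 0.368 + 0.273 + 0.45 + 0.602 + 0.51 + 0.497 + 0.315 + 0.024 = 3.039
Σ x·lx·mx = 12.601; T = 12.601/3.039 = 4.14643…
r ≈ ln(R0)/T = ln(3.039)/4.14643… = 0.26807… → 0.268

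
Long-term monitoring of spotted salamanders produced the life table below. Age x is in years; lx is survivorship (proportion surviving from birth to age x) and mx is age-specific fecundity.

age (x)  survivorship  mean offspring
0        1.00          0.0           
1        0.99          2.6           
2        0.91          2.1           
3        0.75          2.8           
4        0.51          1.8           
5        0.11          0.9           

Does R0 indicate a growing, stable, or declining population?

R0 = Σ lx·mx = 0 + 2.574 + 1.911 + 2.1 + 0.918 + 0.099 = 7.602
R0 > 1, so the population is growing.

growing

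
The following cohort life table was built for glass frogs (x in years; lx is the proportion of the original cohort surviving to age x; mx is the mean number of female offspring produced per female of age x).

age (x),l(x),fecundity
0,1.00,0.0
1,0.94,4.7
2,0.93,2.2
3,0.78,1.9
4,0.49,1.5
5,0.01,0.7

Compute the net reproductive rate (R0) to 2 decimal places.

8.69

lx·mx by age: 0, 4.418, 2.046, 1.482, 0.735, 0.007
R0 = Σ lx·mx = 8.688 → 8.69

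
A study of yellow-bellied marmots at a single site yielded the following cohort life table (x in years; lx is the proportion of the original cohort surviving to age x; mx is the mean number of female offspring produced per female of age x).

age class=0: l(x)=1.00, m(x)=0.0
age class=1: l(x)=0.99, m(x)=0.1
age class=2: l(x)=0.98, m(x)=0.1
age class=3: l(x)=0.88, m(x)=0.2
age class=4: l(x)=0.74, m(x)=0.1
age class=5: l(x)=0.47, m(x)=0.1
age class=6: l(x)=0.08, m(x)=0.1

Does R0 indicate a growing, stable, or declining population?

R0 = Σ lx·mx = 0 + 0.099 + 0.098 + 0.176 + 0.074 + 0.047 + 0.008 = 0.502
R0 < 1, so the population is declining.

declining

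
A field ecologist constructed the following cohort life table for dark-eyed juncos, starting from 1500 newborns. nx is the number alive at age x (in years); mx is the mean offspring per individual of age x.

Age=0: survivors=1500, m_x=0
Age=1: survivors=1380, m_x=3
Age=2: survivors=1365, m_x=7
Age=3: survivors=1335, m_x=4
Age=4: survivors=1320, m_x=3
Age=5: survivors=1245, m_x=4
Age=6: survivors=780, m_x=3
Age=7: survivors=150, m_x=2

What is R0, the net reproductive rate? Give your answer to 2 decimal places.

20.41

lx = nx/n0 = nx/1500: 1, 0.92, 0.91, 0.89, 0.88, 0.83, 0.52, 0.1
lx·mx by age: 0, 2.76, 6.37, 3.56, 2.64, 3.32, 1.56, 0.2
R0 = Σ lx·mx = 20.41 → 20.41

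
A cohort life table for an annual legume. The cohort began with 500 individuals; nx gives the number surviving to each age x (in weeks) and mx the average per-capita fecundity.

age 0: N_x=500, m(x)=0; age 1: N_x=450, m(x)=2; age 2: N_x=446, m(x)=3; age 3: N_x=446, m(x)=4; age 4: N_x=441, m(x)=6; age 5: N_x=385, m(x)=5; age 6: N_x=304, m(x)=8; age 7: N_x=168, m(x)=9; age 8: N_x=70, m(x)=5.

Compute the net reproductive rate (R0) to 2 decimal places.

lx = nx/n0 = nx/500: 1, 0.9, 0.892, 0.892, 0.882, 0.77, 0.608, 0.336, 0.14
lx·mx by age: 0, 1.8, 2.676, 3.568, 5.292, 3.85, 4.864, 3.024, 0.7
R0 = Σ lx·mx = 25.774 → 25.77

25.77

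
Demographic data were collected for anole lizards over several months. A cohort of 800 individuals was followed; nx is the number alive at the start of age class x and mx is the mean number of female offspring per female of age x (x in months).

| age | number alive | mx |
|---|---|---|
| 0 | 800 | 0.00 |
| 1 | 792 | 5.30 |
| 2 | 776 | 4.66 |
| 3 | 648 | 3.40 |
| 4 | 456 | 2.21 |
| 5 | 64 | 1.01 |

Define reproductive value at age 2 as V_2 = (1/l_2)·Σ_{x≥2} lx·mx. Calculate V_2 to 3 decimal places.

lx = nx/n0 = nx/800: 1, 0.99, 0.97, 0.81, 0.57, 0.08
lx·mx for x ≥ 2: 4.5202, 2.754, 1.2597, 0.0808 → sum = 8.6147
V_2 = 8.6147 / l_2 = 8.6147 / 0.97 = 8.881134… → 8.881

8.881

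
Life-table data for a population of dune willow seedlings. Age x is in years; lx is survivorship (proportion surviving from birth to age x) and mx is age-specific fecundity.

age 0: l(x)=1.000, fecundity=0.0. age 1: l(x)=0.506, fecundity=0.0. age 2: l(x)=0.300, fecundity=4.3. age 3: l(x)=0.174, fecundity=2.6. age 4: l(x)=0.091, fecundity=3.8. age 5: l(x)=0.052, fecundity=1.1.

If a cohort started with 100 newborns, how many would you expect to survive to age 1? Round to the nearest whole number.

Expected survivors = N0 · l_1 = 100 × 0.506 = 50.6 → 51

51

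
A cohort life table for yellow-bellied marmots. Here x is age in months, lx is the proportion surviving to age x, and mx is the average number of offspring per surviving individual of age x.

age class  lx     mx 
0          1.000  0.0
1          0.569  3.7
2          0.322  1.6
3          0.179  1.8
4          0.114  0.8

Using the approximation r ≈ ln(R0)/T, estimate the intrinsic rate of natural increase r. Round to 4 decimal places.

0.7538

R0 = Σ lx·mx = 0 + 2.1053 + 0.5152 + 0.3222 + 0.0912 = 3.0339
Σ x·lx·mx = 4.4671; T = 4.4671/3.0339 = 1.4724…
r ≈ ln(R0)/T = ln(3.0339)/1.4724… = 0.753771… → 0.7538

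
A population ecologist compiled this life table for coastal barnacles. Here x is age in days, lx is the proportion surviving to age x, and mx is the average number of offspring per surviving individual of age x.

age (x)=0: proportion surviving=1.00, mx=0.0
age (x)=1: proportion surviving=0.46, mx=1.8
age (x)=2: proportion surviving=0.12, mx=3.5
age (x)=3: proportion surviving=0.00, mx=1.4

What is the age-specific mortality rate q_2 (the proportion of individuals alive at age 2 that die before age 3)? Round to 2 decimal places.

1.00

q_2 = (l_2 − l_3) / l_2 = (0.12 − 0) / 0.12
     = 0.12 / 0.12 = 1 → 1.00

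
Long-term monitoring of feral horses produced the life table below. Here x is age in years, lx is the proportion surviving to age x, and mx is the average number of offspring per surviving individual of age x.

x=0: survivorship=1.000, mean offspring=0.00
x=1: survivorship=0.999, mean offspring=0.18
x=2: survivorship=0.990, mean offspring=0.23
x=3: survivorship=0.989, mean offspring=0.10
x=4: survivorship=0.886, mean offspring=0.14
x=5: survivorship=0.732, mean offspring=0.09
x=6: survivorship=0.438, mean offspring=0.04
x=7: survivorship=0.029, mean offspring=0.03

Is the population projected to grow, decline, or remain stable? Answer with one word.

declining

R0 = Σ lx·mx = 0 + 0.17982 + 0.2277 + 0.0989 + 0.12404 + 0.06588 + 0.01752 + 0.00087 = 0.71473
R0 < 1, so the population is declining.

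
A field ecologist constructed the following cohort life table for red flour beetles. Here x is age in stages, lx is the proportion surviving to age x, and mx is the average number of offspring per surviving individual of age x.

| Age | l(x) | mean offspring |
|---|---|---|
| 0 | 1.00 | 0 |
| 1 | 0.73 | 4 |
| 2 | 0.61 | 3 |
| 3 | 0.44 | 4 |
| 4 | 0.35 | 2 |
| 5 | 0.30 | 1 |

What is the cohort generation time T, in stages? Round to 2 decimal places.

lx·mx: 0, 2.92, 1.83, 1.76, 0.7, 0.3 → R0 = 7.51
x·lx·mx: 0, 2.92, 3.66, 5.28, 2.8, 1.5 → Σ = 16.16
T = 16.16 / 7.51 = 2.151798… → 2.15

2.15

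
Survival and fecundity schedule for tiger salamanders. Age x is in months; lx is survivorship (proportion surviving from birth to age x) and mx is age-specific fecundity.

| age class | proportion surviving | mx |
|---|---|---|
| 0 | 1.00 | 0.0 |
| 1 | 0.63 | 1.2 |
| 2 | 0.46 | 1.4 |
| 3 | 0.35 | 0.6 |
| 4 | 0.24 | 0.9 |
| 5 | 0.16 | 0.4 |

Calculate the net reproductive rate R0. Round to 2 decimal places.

1.89

lx·mx by age: 0, 0.756, 0.644, 0.21, 0.216, 0.064
R0 = Σ lx·mx = 1.89 → 1.89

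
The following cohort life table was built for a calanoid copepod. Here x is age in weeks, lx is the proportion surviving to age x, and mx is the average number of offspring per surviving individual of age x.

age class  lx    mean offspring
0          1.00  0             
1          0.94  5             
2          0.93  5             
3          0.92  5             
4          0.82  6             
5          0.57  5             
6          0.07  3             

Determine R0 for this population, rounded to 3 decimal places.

21.930

lx·mx by age: 0, 4.7, 4.65, 4.6, 4.92, 2.85, 0.21
R0 = Σ lx·mx = 21.93 → 21.930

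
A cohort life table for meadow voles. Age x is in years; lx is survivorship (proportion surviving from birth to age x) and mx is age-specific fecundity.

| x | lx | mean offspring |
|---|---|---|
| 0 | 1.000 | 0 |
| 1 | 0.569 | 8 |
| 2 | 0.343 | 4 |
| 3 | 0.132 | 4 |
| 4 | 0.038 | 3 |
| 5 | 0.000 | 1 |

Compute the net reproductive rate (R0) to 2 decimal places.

lx·mx by age: 0, 4.552, 1.372, 0.528, 0.114, 0
R0 = Σ lx·mx = 6.566 → 6.57

6.57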